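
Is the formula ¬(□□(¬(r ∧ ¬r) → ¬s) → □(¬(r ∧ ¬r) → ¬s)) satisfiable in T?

No, unsatisfiable

1. ¬(□□(¬(r ∧ ¬r) → ¬s) → □(¬(r ∧ ¬r) → ¬s)), 0
2. □□(¬(r ∧ ¬r) → ¬s), 0
3. ¬□(¬(r ∧ ¬r) → ¬s), 0
4. □(¬(r ∧ ¬r) → ¬s), 0
5. ¬(r ∧ ¬r) → ¬s, 0
6. ¬s, 0
7. ¬(¬(r ∧ ¬r) → ¬s), 1
8. ¬(r ∧ ¬r), 1
9. s, 1
10. □(¬(r ∧ ¬r) → ¬s), 1
11. ¬(r ∧ ¬r) → ¬s, 1
12. r, 1
13. r ∧ ¬r, 1
14. ¬r, 1
Accessibility: 0R0, 0R1, 1R1
Branch closes: r and ¬r both at 1.
Every branch closes; the branch above is one of them.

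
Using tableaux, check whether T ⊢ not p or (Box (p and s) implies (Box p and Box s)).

Tableau for the negation not (not p or (Box (p and s) implies (Box p and Box s))):
1. not (not p or (Box (p and s) implies (Box p and Box s))), w0
2. p, w0   [neg-or-rule on 1]
3. not (Box (p and s) implies (Box p and Box s)), w0   [neg-or-rule on 1]
4. Box (p and s), w0   [neg-implies-rule on 3]
5. not (Box p and Box s), w0   [neg-implies-rule on 3]
6. p and s, w0   [Box-rule on 4 via w0Rw0]
7. s, w0   [and-rule on 6]
8. not Box s, w0   [neg-and-rule on 5 (branches; this branch)]
9. not s, w1   [neg-Box-rule on 8: fresh world w1, w0Rw1]
10. p and s, w1   [Box-rule on 4 via w0Rw1]
11. p, w1   [and-rule on 10]
12. s, w1   [and-rule on 10]
Accessibility: w0Rw0, w0Rw1, w1Rw1
Branch closes: s and not s both at w1.
All branches of the negation close; one closing branch shown above.

Valid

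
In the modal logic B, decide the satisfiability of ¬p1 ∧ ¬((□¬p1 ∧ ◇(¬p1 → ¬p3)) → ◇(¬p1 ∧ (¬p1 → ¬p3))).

Unsatisfiable

1. ¬p1 ∧ ¬((□¬p1 ∧ ◇(¬p1 → ¬p3)) → ◇(¬p1 ∧ (¬p1 → ¬p3))), u
2. ¬p1, u
3. ¬((□¬p1 ∧ ◇(¬p1 → ¬p3)) → ◇(¬p1 ∧ (¬p1 → ¬p3))), u
4. □¬p1 ∧ ◇(¬p1 → ¬p3), u
5. ¬◇(¬p1 ∧ (¬p1 → ¬p3)), u
6. □¬p1, u
7. ◇(¬p1 → ¬p3), u
8. ¬(¬p1 ∧ (¬p1 → ¬p3)), u
9. ¬(¬p1 → ¬p3), u
10. p3, u
11. ¬p1 → ¬p3, v
12. ¬(¬p1 ∧ (¬p1 → ¬p3)), v
13. ¬p1, v
14. ¬p3, v
15. ¬(¬p1 → ¬p3), v
16. p3, v
Accessibility: uRu, uRv, vRu, vRv
Branch closes: p3 and ¬p3 both at v.
Every branch closes; the branch above is one of them.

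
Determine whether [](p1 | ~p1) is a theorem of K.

Yes, valid

Tableau for the negation ~[](p1 | ~p1):
1. ~[](p1 | ~p1), u
2. ~(p1 | ~p1), v
3. ~p1, v
4. p1, v
Accessibility: uRv
Branch closes: p1 and ~p1 both at v.
Every branch of the negation's tableau closes; the branch above is one of them.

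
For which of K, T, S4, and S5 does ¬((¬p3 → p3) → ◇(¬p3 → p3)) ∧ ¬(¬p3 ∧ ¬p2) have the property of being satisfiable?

K-tableau for the formula:
1. ¬((¬p3 → p3) → ◇(¬p3 → p3)) ∧ ¬(¬p3 ∧ ¬p2), u
2. ¬((¬p3 → p3) → ◇(¬p3 → p3)), u
3. ¬(¬p3 ∧ ¬p2), u
4. ¬p3 → p3, u
5. ¬◇(¬p3 → p3), u
6. p2, u
7. p3, u
Complete open branch: satisfiable in K.
T-tableau for the formula:
1. ¬((¬p3 → p3) → ◇(¬p3 → p3)) ∧ ¬(¬p3 ∧ ¬p2), u
2. ¬((¬p3 → p3) → ◇(¬p3 → p3)), u
3. ¬(¬p3 ∧ ¬p2), u
4. ¬p3 → p3, u
5. ¬◇(¬p3 → p3), u
6. ¬(¬p3 → p3), u
7. ¬p3, u
8. p2, u
9. p3, u
Accessibility: uRu
Branch closes: p3 and ¬p3 both at u.
Every branch closes (one shown): unsatisfiable in T, hence also in S4, S5 (every S4/S5-frame is a T-frame).

K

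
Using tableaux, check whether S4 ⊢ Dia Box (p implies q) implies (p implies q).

Not valid

Tableau for the negation not (Dia Box (p implies q) implies (p implies q)):
1. not (Dia Box (p implies q) implies (p implies q)), u
2. Dia Box (p implies q), u   [neg-implies-rule on 1]
3. not (p implies q), u   [neg-implies-rule on 1]
4. p, u   [neg-implies-rule on 3]
5. not q, u   [neg-implies-rule on 3]
6. Box (p implies q), v   [Dia-rule on 2: fresh world v, uRv]
7. p implies q, v   [Box-rule on 6 via vRv]
8. q, v   [implies-rule on 7 (branches; this branch)]
Accessibility: uRu, uRv, vRv
The negation has an open branch (countermodel exists).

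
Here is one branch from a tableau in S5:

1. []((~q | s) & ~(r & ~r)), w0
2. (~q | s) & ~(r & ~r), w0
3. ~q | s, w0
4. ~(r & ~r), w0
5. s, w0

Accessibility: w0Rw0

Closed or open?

No atom appears with both signs at the same world.

No, open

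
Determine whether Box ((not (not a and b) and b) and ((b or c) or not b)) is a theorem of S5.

Tableau for the negation not Box ((not (not a and b) and b) and ((b or c) or not b)):
1. not Box ((not (not a and b) and b) and ((b or c) or not b)), 0
2. not ((not (not a and b) and b) and ((b or c) or not b)), 1
3. not (not (not a and b) and b), 1
4. not b, 1
Accessibility: 0R0, 0R1, 1R0, 1R1
The negation has an open branch (countermodel exists).

Not valid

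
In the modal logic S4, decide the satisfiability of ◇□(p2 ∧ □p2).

Satisfiable (open branch found)

1. ◇□(p2 ∧ □p2), w0
2. □(p2 ∧ □p2), w1
3. p2 ∧ □p2, w1
4. p2, w1
5. □p2, w1
Accessibility: w0Rw0, w0Rw1, w1Rw1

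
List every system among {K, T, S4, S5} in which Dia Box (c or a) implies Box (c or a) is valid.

S5-tableau for the negation not (Dia Box (c or a) implies Box (c or a)):
1. not (Dia Box (c or a) implies Box (c or a)), u
2. Dia Box (c or a), u
3. not Box (c or a), u
4. Box (c or a), v
5. c or a, u
6. c or a, v
7. a, u
8. a, v
9. not (c or a), w
10. not c, w
11. not a, w
12. c or a, w
13. a, w
Accessibility: uRu, uRv, uRw, vRu, vRv, vRw, wRu, wRv, wRw
Branch closes: a and not a both at w.
Every branch closes (one shown): valid in S5.
S4-tableau for the negation not (Dia Box (c or a) implies Box (c or a)):
1. not (Dia Box (c or a) implies Box (c or a)), u
2. Dia Box (c or a), u
3. not Box (c or a), u
4. Box (c or a), v
5. c or a, v
6. a, v
7. not (c or a), w
8. not c, w
9. not a, w
Accessibility: uRu, uRv, uRw, vRv, wRw
Complete open branch: countermodel on an S4-frame, so not valid in S4, nor in K, T (the same frame is also a K-frame and a T-frame).

S5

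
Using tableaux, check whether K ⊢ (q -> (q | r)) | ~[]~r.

Tableau for the negation ~((q -> (q | r)) | ~[]~r):
1. ~((q -> (q | r)) | ~[]~r), 0
2. ~(q -> (q | r)), 0   [~|-rule on 1]
3. []~r, 0   [~|-rule on 1]
4. q, 0   [~->-rule on 2]
5. ~(q | r), 0   [~->-rule on 2]
6. ~q, 0   [~|-rule on 5]
7. ~r, 0   [~|-rule on 5]
Branch closes: q and ~q both at 0.
All branches of the negation close; one closing branch shown above.

Valid in K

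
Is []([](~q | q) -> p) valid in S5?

No, not valid

Tableau for the negation ~[]([](~q | q) -> p):
1. ~[]([](~q | q) -> p), 0
2. ~([](~q | q) -> p), 1
3. [](~q | q), 1
4. ~p, 1
5. ~q | q, 0
6. ~q | q, 1
7. q, 0
8. q, 1
Accessibility: 0R0, 0R1, 1R0, 1R1
The negation has an open branch (countermodel exists).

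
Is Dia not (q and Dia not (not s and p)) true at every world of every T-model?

No, not valid

Tableau for the negation not Dia not (q and Dia not (not s and p)):
1. not Dia not (q and Dia not (not s and p)), 0
2. q and Dia not (not s and p), 0
3. q, 0
4. Dia not (not s and p), 0
5. not (not s and p), 1
6. q and Dia not (not s and p), 1
7. q, 1
8. Dia not (not s and p), 1
9. not p, 1
10. not (not s and p), 2
11. not p, 2
Accessibility: 0R0, 0R1, 1R1, 1R2, 2R2
The negation has an open branch (countermodel exists).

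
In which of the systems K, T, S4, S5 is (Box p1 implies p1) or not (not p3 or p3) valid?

K-tableau for the negation not ((Box p1 implies p1) or not (not p3 or p3)):
1. not ((Box p1 implies p1) or not (not p3 or p3)), u
2. not (Box p1 implies p1), u   [neg-or-rule on 1]
3. not p3 or p3, u   [neg-or-rule on 1]
4. Box p1, u   [neg-implies-rule on 2]
5. not p1, u   [neg-implies-rule on 2]
6. p3, u   [or-rule on 3 (branches; this branch)]
Complete open branch: countermodel on a K-frame, so not valid in K.
T-tableau for the negation not ((Box p1 implies p1) or not (not p3 or p3)):
1. not ((Box p1 implies p1) or not (not p3 or p3)), u
2. not (Box p1 implies p1), u   [neg-or-rule on 1]
3. not p3 or p3, u   [neg-or-rule on 1]
4. Box p1, u   [neg-implies-rule on 2]
5. not p1, u   [neg-implies-rule on 2]
6. p1, u   [Box-rule on 4 via uRu]
Accessibility: uRu
Branch closes: p1 and not p1 both at u.
Every branch closes (one shown): valid in T, hence also in S4, S5 (every theorem of T is a theorem of S4 and S5).

T, S4, S5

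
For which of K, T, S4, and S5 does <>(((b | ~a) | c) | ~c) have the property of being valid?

T, S4, S5

K-tableau for the negation ~<>(((b | ~a) | c) | ~c):
1. ~<>(((b | ~a) | c) | ~c), 0
Complete open branch: countermodel on a K-frame, so not valid in K.
T-tableau for the negation ~<>(((b | ~a) | c) | ~c):
1. ~<>(((b | ~a) | c) | ~c), 0
2. ~(((b | ~a) | c) | ~c), 0   [~<>-rule on 1 via 0R0]
3. ~((b | ~a) | c), 0   [~|-rule on 2]
4. c, 0   [~|-rule on 2]
5. ~(b | ~a), 0   [~|-rule on 3]
6. ~c, 0   [~|-rule on 3]
Accessibility: 0R0
Branch closes: c and ~c both at 0.
Every branch closes (one shown): valid in T, hence also in S4, S5 (every theorem of T is a theorem of S4 and S5).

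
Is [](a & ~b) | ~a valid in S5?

Tableau for the negation ~([](a & ~b) | ~a):
1. ~([](a & ~b) | ~a), u
2. ~[](a & ~b), u
3. a, u
4. ~(a & ~b), v
5. b, v
Accessibility: uRu, uRv, vRu, vRv
The negation has an open branch (countermodel exists).

Not valid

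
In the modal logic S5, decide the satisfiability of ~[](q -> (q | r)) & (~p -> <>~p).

Unsatisfiable

1. ~[](q -> (q | r)) & (~p -> <>~p), u
2. ~[](q -> (q | r)), u   [&-rule on 1]
3. ~p -> <>~p, u   [&-rule on 1]
4. <>~p, u   [->-rule on 3 (branches; this branch)]
5. ~(q -> (q | r)), v   [~[]-rule on 2: fresh world v, uRv]
6. q, v   [~->-rule on 5]
7. ~(q | r), v   [~->-rule on 5]
8. ~q, v   [~|-rule on 7]
9. ~r, v   [~|-rule on 7]
Accessibility: uRu, uRv, vRu, vRv
Branch closes: q and ~q both at v.
All branches of the tableau close; one closing branch shown above.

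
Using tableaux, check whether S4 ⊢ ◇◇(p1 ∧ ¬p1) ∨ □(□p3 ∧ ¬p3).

Tableau for the negation ¬(◇◇(p1 ∧ ¬p1) ∨ □(□p3 ∧ ¬p3)):
1. ¬(◇◇(p1 ∧ ¬p1) ∨ □(□p3 ∧ ¬p3)), w0
2. ¬◇◇(p1 ∧ ¬p1), w0
3. ¬□(□p3 ∧ ¬p3), w0
4. ¬◇(p1 ∧ ¬p1), w0
5. ¬(p1 ∧ ¬p1), w0
6. p1, w0
7. ¬(□p3 ∧ ¬p3), w1
8. ¬◇(p1 ∧ ¬p1), w1
9. ¬(p1 ∧ ¬p1), w1
10. p3, w1
11. p1, w1
Accessibility: w0Rw0, w0Rw1, w1Rw1
The negation has an open branch (countermodel exists).

No, not valid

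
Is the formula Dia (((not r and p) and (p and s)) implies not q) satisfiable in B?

1. Dia (((not r and p) and (p and s)) implies not q), 0
2. ((not r and p) and (p and s)) implies not q, 1   [Dia-rule on 1: fresh world 1, 0R1]
3. not q, 1   [implies-rule on 2 (branches; this branch)]
Accessibility: 0R0, 0R1, 1R0, 1R1

Satisfiable (open branch found)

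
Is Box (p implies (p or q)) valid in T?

Valid in T

Tableau for the negation not Box (p implies (p or q)):
1. not Box (p implies (p or q)), u
2. not (p implies (p or q)), v   [neg-Box-rule on 1: fresh world v, uRv]
3. p, v   [neg-implies-rule on 2]
4. not (p or q), v   [neg-implies-rule on 2]
5. not p, v   [neg-or-rule on 4]
6. not q, v   [neg-or-rule on 4]
Accessibility: uRu, uRv, vRv
Branch closes: p and not p both at v.
Every branch of the negation's tableau closes; the branch above is one of them.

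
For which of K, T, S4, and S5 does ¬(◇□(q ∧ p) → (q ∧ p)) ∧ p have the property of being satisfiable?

S5-tableau for the formula:
1. ¬(◇□(q ∧ p) → (q ∧ p)) ∧ p, 0
2. ¬(◇□(q ∧ p) → (q ∧ p)), 0
3. p, 0
4. ◇□(q ∧ p), 0
5. ¬(q ∧ p), 0
6. ¬q, 0
7. □(q ∧ p), 1
8. q ∧ p, 0
9. q, 0
Accessibility: 0R0, 0R1, 1R0, 1R1
Branch closes: q and ¬q both at 0.
Every branch closes (one shown): unsatisfiable in S5.
S4-tableau for the formula:
1. ¬(◇□(q ∧ p) → (q ∧ p)) ∧ p, 0
2. ¬(◇□(q ∧ p) → (q ∧ p)), 0
3. p, 0
4. ◇□(q ∧ p), 0
5. ¬(q ∧ p), 0
6. ¬q, 0
7. □(q ∧ p), 1
8. q ∧ p, 1
9. q, 1
10. p, 1
Accessibility: 0R0, 0R1, 1R1
Complete open branch: satisfiable in S4, hence also in K, T (this S4-model is also a K-model and a T-model).

K, T, S4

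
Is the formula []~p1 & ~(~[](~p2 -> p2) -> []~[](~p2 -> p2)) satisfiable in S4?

1. []~p1 & ~(~[](~p2 -> p2) -> []~[](~p2 -> p2)), u
2. []~p1, u
3. ~(~[](~p2 -> p2) -> []~[](~p2 -> p2)), u
4. ~[](~p2 -> p2), u
5. ~[]~[](~p2 -> p2), u
6. ~p1, u
7. ~(~p2 -> p2), v
8. ~p2, v
9. ~p1, v
10. [](~p2 -> p2), w
11. ~p1, w
12. ~p2 -> p2, w
13. p2, w
Accessibility: uRu, uRv, uRw, vRv, wRw

Satisfiable (open branch found)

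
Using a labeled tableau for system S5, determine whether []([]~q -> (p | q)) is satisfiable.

1. []([]~q -> (p | q)), w0
2. []~q -> (p | q), w0
3. p | q, w0
4. q, w0
Accessibility: w0Rw0

Yes, satisfiable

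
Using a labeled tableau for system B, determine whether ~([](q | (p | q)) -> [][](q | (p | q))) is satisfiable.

Satisfiable

1. ~([](q | (p | q)) -> [][](q | (p | q))), w0
2. [](q | (p | q)), w0
3. ~[][](q | (p | q)), w0
4. q | (p | q), w0
5. p | q, w0
6. q, w0
7. ~[](q | (p | q)), w1
8. q | (p | q), w1
9. p | q, w1
10. q, w1
11. ~(q | (p | q)), w2
12. ~q, w2
13. ~(p | q), w2
14. ~p, w2
Accessibility: w0Rw0, w0Rw1, w1Rw0, w1Rw1, w1Rw2, w2Rw1, w2Rw2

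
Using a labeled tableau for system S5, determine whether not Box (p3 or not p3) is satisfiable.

Unsatisfiable

1. not Box (p3 or not p3), w0
2. not (p3 or not p3), w1   [neg-Box-rule on 1: fresh world w1, w0Rw1]
3. not p3, w1   [neg-or-rule on 2]
4. p3, w1   [neg-or-rule on 2]
Accessibility: w0Rw0, w0Rw1, w1Rw0, w1Rw1
Branch closes: p3 and not p3 both at w1.
All branches of the tableau close; one closing branch shown above.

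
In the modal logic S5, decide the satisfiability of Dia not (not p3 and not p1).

1. Dia not (not p3 and not p1), 0
2. not (not p3 and not p1), 1   [Dia-rule on 1: fresh world 1, 0R1]
3. p1, 1   [neg-and-rule on 2 (branches; this branch)]
Accessibility: 0R0, 0R1, 1R0, 1R1

Satisfiable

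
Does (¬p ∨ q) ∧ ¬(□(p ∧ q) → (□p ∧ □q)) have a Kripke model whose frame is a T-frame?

Unsatisfiable (every branch closes)

1. (¬p ∨ q) ∧ ¬(□(p ∧ q) → (□p ∧ □q)), 0
2. ¬p ∨ q, 0
3. ¬(□(p ∧ q) → (□p ∧ □q)), 0
4. □(p ∧ q), 0
5. ¬(□p ∧ □q), 0
6. p ∧ q, 0
7. p, 0
8. q, 0
9. ¬□q, 0
10. ¬q, 1
11. p ∧ q, 1
12. p, 1
13. q, 1
Accessibility: 0R0, 0R1, 1R1
Branch closes: q and ¬q both at 1.
All branches of the tableau close; one closing branch shown above.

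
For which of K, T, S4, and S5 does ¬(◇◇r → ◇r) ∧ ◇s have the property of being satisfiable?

T-tableau for the formula:
1. ¬(◇◇r → ◇r) ∧ ◇s, 0
2. ¬(◇◇r → ◇r), 0
3. ◇s, 0
4. ◇◇r, 0
5. ¬◇r, 0
6. ¬r, 0
7. s, 1
8. ¬r, 1
9. ◇r, 2
10. ¬r, 2
11. r, 3
Accessibility: 0R0, 0R1, 0R2, 1R1, 2R2, 2R3, 3R3
Complete open branch: satisfiable in T, hence also in K (this T-model is also a K-model).
S4-tableau for the formula:
1. ¬(◇◇r → ◇r) ∧ ◇s, 0
2. ¬(◇◇r → ◇r), 0
3. ◇s, 0
4. ◇◇r, 0
5. ¬◇r, 0
6. ¬r, 0
7. s, 1
8. ¬r, 1
9. ◇r, 2
10. ¬r, 2
11. r, 3
12. ¬r, 3
Accessibility: 0R0, 0R1, 0R2, 0R3, 1R1, 2R2, 2R3, 3R3
Branch closes: r and ¬r both at 3.
Every branch closes (one shown): unsatisfiable in S4, hence also in S5 (every S5-frame is an S4-frame).

K, T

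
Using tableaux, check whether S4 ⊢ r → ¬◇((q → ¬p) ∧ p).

Tableau for the negation ¬(r → ¬◇((q → ¬p) ∧ p)):
1. ¬(r → ¬◇((q → ¬p) ∧ p)), u
2. r, u
3. ◇((q → ¬p) ∧ p), u
4. (q → ¬p) ∧ p, v
5. q → ¬p, v
6. p, v
7. ¬q, v
Accessibility: uRu, uRv, vRv
The negation has an open branch (countermodel exists).

Invalid (countermodel exists)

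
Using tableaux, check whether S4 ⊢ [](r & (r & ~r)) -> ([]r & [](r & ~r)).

Valid in S4

Tableau for the negation ~([](r & (r & ~r)) -> ([]r & [](r & ~r))):
1. ~([](r & (r & ~r)) -> ([]r & [](r & ~r))), w0
2. [](r & (r & ~r)), w0   [~->-rule on 1]
3. ~([]r & [](r & ~r)), w0   [~->-rule on 1]
4. r & (r & ~r), w0   [[]-rule on 2 via w0Rw0]
5. r, w0   [&-rule on 4]
6. r & ~r, w0   [&-rule on 4]
7. ~r, w0   [&-rule on 6]
Accessibility: w0Rw0
Branch closes: r and ~r both at w0.
All branches of the negation close; one closing branch shown above.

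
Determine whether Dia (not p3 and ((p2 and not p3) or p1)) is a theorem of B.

Tableau for the negation not Dia (not p3 and ((p2 and not p3) or p1)):
1. not Dia (not p3 and ((p2 and not p3) or p1)), u
2. not (not p3 and ((p2 and not p3) or p1)), u
3. not ((p2 and not p3) or p1), u
4. not (p2 and not p3), u
5. not p1, u
6. p3, u
Accessibility: uRu
The negation has an open branch (countermodel exists).

Not valid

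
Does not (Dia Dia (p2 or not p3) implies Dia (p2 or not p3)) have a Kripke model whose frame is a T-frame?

1. not (Dia Dia (p2 or not p3) implies Dia (p2 or not p3)), w0
2. Dia Dia (p2 or not p3), w0
3. not Dia (p2 or not p3), w0
4. not (p2 or not p3), w0
5. not p2, w0
6. p3, w0
7. Dia (p2 or not p3), w1
8. not (p2 or not p3), w1
9. not p2, w1
10. p3, w1
11. p2 or not p3, w2
12. not p3, w2
Accessibility: w0Rw0, w0Rw1, w1Rw1, w1Rw2, w2Rw2

Satisfiable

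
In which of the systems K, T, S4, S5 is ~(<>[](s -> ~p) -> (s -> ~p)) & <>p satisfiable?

K, T, S4

S5-tableau for the formula:
1. ~(<>[](s -> ~p) -> (s -> ~p)) & <>p, w0
2. ~(<>[](s -> ~p) -> (s -> ~p)), w0   [&-rule on 1]
3. <>p, w0   [&-rule on 1]
4. <>[](s -> ~p), w0   [~->-rule on 2]
5. ~(s -> ~p), w0   [~->-rule on 2]
6. s, w0   [~->-rule on 5]
7. p, w0   [~->-rule on 5]
8. p, w1   [<>-rule on 3: fresh world w1, w0Rw1]
9. [](s -> ~p), w2   [<>-rule on 4: fresh world w2, w0Rw2]
10. s -> ~p, w0   [[]-rule on 9 via w2Rw0]
11. s -> ~p, w1   [[]-rule on 9 via w2Rw1]
12. s -> ~p, w2   [[]-rule on 9 via w2Rw2]
13. ~p, w0   [->-rule on 10 (branches; this branch)]
Accessibility: w0Rw0, w0Rw1, w0Rw2, w1Rw0, w1Rw1, w1Rw2, w2Rw0, w2Rw1, w2Rw2
Branch closes: p and ~p both at w0.
Every branch closes (one shown): unsatisfiable in S5.
S4-tableau for the formula:
1. ~(<>[](s -> ~p) -> (s -> ~p)) & <>p, w0
2. ~(<>[](s -> ~p) -> (s -> ~p)), w0   [&-rule on 1]
3. <>p, w0   [&-rule on 1]
4. <>[](s -> ~p), w0   [~->-rule on 2]
5. ~(s -> ~p), w0   [~->-rule on 2]
6. s, w0   [~->-rule on 5]
7. p, w0   [~->-rule on 5]
8. p, w1   [<>-rule on 3: fresh world w1, w0Rw1]
9. [](s -> ~p), w2   [<>-rule on 4: fresh world w2, w0Rw2]
10. s -> ~p, w2   [[]-rule on 9 via w2Rw2]
11. ~p, w2   [->-rule on 10 (branches; this branch)]
Accessibility: w0Rw0, w0Rw1, w0Rw2, w1Rw1, w2Rw2
Complete open branch: satisfiable in S4, hence also in K, T (this S4-model is also a K-model and a T-model).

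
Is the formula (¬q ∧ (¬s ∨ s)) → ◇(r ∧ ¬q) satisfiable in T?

1. (¬q ∧ (¬s ∨ s)) → ◇(r ∧ ¬q), 0
2. ◇(r ∧ ¬q), 0
3. r ∧ ¬q, 1
4. r, 1
5. ¬q, 1
Accessibility: 0R0, 0R1, 1R1

Yes, satisfiable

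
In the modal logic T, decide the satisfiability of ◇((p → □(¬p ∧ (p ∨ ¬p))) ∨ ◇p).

Yes, satisfiable

1. ◇((p → □(¬p ∧ (p ∨ ¬p))) ∨ ◇p), w0
2. (p → □(¬p ∧ (p ∨ ¬p))) ∨ ◇p, w1   [◇-rule on 1: fresh world w1, w0Rw1]
3. ◇p, w1   [∨-rule on 2 (branches; this branch)]
4. p, w2   [◇-rule on 3: fresh world w2, w1Rw2]
Accessibility: w0Rw0, w0Rw1, w1Rw1, w1Rw2, w2Rw2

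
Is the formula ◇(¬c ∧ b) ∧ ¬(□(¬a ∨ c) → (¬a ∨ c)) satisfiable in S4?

Unsatisfiable (every branch closes)

1. ◇(¬c ∧ b) ∧ ¬(□(¬a ∨ c) → (¬a ∨ c)), u
2. ◇(¬c ∧ b), u
3. ¬(□(¬a ∨ c) → (¬a ∨ c)), u
4. □(¬a ∨ c), u
5. ¬(¬a ∨ c), u
6. a, u
7. ¬c, u
8. ¬a ∨ c, u
9. c, u
Accessibility: uRu
Branch closes: c and ¬c both at u.
All branches of the tableau close; one closing branch shown above.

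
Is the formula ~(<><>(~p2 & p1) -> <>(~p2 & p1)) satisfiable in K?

1. ~(<><>(~p2 & p1) -> <>(~p2 & p1)), u
2. <><>(~p2 & p1), u
3. ~<>(~p2 & p1), u
4. <>(~p2 & p1), v
5. ~(~p2 & p1), v
6. ~p1, v
7. ~p2 & p1, w
8. ~p2, w
9. p1, w
Accessibility: uRv, vRw

Satisfiable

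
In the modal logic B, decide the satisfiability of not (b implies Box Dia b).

1. not (b implies Box Dia b), 0
2. b, 0
3. not Box Dia b, 0
4. not Dia b, 1
5. not b, 0
Accessibility: 0R0, 0R1, 1R0, 1R1
Branch closes: b and not b both at 0.
(One branch shown.) All branches close.

Unsatisfiable (every branch closes)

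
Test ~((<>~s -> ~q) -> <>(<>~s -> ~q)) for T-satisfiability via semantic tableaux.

1. ~((<>~s -> ~q) -> <>(<>~s -> ~q)), w0
2. <>~s -> ~q, w0   [~->-rule on 1]
3. ~<>(<>~s -> ~q), w0   [~->-rule on 1]
4. ~(<>~s -> ~q), w0   [~<>-rule on 3 via w0Rw0]
5. <>~s, w0   [~->-rule on 4]
6. q, w0   [~->-rule on 4]
7. ~<>~s, w0   [->-rule on 2 (branches; this branch)]
8. s, w0   [~<>-rule on 7 via w0Rw0]
9. ~s, w1   [<>-rule on 5: fresh world w1, w0Rw1]
10. ~(<>~s -> ~q), w1   [~<>-rule on 3 via w0Rw1]
11. <>~s, w1   [~->-rule on 10]
12. q, w1   [~->-rule on 10]
13. s, w1   [~<>-rule on 7 via w0Rw1]
Accessibility: w0Rw0, w0Rw1, w1Rw1
Branch closes: s and ~s both at w1.
All branches of the tableau close; one closing branch shown above.

Unsatisfiable (every branch closes)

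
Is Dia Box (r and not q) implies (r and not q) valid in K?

Invalid (countermodel exists)

Tableau for the negation not (Dia Box (r and not q) implies (r and not q)):
1. not (Dia Box (r and not q) implies (r and not q)), u
2. Dia Box (r and not q), u   [neg-implies-rule on 1]
3. not (r and not q), u   [neg-implies-rule on 1]
4. q, u   [neg-and-rule on 3 (branches; this branch)]
5. Box (r and not q), v   [Dia-rule on 2: fresh world v, uRv]
Accessibility: uRv
The negation has an open branch (countermodel exists).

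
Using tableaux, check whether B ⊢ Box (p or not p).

Yes, valid

Tableau for the negation not Box (p or not p):
1. not Box (p or not p), u
2. not (p or not p), v   [neg-Box-rule on 1: fresh world v, uRv]
3. not p, v   [neg-or-rule on 2]
4. p, v   [neg-or-rule on 2]
Accessibility: uRu, uRv, vRu, vRv
Branch closes: p and not p both at v.
Every branch of the negation's tableau closes; the branch above is one of them.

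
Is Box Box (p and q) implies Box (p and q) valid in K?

No, not valid

Tableau for the negation not (Box Box (p and q) implies Box (p and q)):
1. not (Box Box (p and q) implies Box (p and q)), u
2. Box Box (p and q), u
3. not Box (p and q), u
4. not (p and q), v
5. Box (p and q), v
6. not q, v
Accessibility: uRv
The negation has an open branch (countermodel exists).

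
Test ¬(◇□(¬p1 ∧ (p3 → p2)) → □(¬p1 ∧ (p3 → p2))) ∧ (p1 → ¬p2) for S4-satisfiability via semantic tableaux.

1. ¬(◇□(¬p1 ∧ (p3 → p2)) → □(¬p1 ∧ (p3 → p2))) ∧ (p1 → ¬p2), u
2. ¬(◇□(¬p1 ∧ (p3 → p2)) → □(¬p1 ∧ (p3 → p2))), u
3. p1 → ¬p2, u
4. ◇□(¬p1 ∧ (p3 → p2)), u
5. ¬□(¬p1 ∧ (p3 → p2)), u
6. ¬p2, u
7. □(¬p1 ∧ (p3 → p2)), v
8. ¬p1 ∧ (p3 → p2), v
9. ¬p1, v
10. p3 → p2, v
11. p2, v
12. ¬(¬p1 ∧ (p3 → p2)), w
13. ¬(p3 → p2), w
14. p3, w
15. ¬p2, w
Accessibility: uRu, uRv, uRw, vRv, wRw

Satisfiable (open branch found)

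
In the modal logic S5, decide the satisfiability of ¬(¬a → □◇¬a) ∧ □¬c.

1. ¬(¬a → □◇¬a) ∧ □¬c, w0
2. ¬(¬a → □◇¬a), w0
3. □¬c, w0
4. ¬a, w0
5. ¬□◇¬a, w0
6. ¬c, w0
7. ¬◇¬a, w1
8. ¬c, w1
9. a, w0
Accessibility: w0Rw0, w0Rw1, w1Rw0, w1Rw1
Branch closes: a and ¬a both at w0.
Every branch closes; the branch above is one of them.

Unsatisfiable (every branch closes)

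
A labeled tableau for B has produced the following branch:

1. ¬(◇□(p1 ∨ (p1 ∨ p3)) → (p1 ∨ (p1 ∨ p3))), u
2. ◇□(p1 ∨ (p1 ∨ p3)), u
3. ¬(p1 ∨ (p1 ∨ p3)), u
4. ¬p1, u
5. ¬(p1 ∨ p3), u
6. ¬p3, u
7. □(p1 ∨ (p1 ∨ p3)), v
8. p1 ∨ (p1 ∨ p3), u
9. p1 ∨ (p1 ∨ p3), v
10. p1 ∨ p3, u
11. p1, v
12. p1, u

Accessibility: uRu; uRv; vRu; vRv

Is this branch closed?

Both p1 and ¬p1 appear at u.

Closed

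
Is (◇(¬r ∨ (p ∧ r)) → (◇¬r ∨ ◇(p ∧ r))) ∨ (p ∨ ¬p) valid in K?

Valid

Tableau for the negation ¬((◇(¬r ∨ (p ∧ r)) → (◇¬r ∨ ◇(p ∧ r))) ∨ (p ∨ ¬p)):
1. ¬((◇(¬r ∨ (p ∧ r)) → (◇¬r ∨ ◇(p ∧ r))) ∨ (p ∨ ¬p)), 0
2. ¬(◇(¬r ∨ (p ∧ r)) → (◇¬r ∨ ◇(p ∧ r))), 0   [¬∨-rule on 1]
3. ¬(p ∨ ¬p), 0   [¬∨-rule on 1]
4. ◇(¬r ∨ (p ∧ r)), 0   [¬→-rule on 2]
5. ¬(◇¬r ∨ ◇(p ∧ r)), 0   [¬→-rule on 2]
6. ¬p, 0   [¬∨-rule on 3]
7. p, 0   [¬∨-rule on 3]
Branch closes: p and ¬p both at 0.
Every branch of the negation's tableau closes; the branch above is one of them.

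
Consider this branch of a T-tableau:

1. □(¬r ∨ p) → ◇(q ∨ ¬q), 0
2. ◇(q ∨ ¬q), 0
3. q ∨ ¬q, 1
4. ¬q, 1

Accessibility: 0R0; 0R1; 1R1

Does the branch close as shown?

No world carries both an atom and its negation.

Open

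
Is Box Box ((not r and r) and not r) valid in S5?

Not valid

Tableau for the negation not Box Box ((not r and r) and not r):
1. not Box Box ((not r and r) and not r), w0
2. not Box ((not r and r) and not r), w1
3. not ((not r and r) and not r), w2
4. r, w2
Accessibility: w0Rw0, w0Rw1, w0Rw2, w1Rw0, w1Rw1, w1Rw2, w2Rw0, w2Rw1, w2Rw2
The negation has an open branch (countermodel exists).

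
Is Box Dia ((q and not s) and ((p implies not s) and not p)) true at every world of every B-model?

Tableau for the negation not Box Dia ((q and not s) and ((p implies not s) and not p)):
1. not Box Dia ((q and not s) and ((p implies not s) and not p)), w0
2. not Dia ((q and not s) and ((p implies not s) and not p)), w1   [neg-Box-rule on 1: fresh world w1, w0Rw1]
3. not ((q and not s) and ((p implies not s) and not p)), w0   [neg-Dia-rule on 2 via w1Rw0]
4. not ((q and not s) and ((p implies not s) and not p)), w1   [neg-Dia-rule on 2 via w1Rw1]
5. not ((p implies not s) and not p), w0   [neg-and-rule on 3 (branches; this branch)]
6. not ((p implies not s) and not p), w1   [neg-and-rule on 4 (branches; this branch)]
7. p, w0   [neg-and-rule on 5 (branches; this branch)]
8. p, w1   [neg-and-rule on 6 (branches; this branch)]
Accessibility: w0Rw0, w0Rw1, w1Rw0, w1Rw1
The negation has an open branch (countermodel exists).

Invalid (countermodel exists)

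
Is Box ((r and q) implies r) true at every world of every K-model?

Tableau for the negation not Box ((r and q) implies r):
1. not Box ((r and q) implies r), w0
2. not ((r and q) implies r), w1   [neg-Box-rule on 1: fresh world w1, w0Rw1]
3. r and q, w1   [neg-implies-rule on 2]
4. not r, w1   [neg-implies-rule on 2]
5. r, w1   [and-rule on 3]
6. q, w1   [and-rule on 3]
Accessibility: w0Rw1
Branch closes: r and not r both at w1.
All branches of the negation close; one closing branch shown above.

Valid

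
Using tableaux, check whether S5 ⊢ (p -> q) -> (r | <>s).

Tableau for the negation ~((p -> q) -> (r | <>s)):
1. ~((p -> q) -> (r | <>s)), w0
2. p -> q, w0   [~->-rule on 1]
3. ~(r | <>s), w0   [~->-rule on 1]
4. ~r, w0   [~|-rule on 3]
5. ~<>s, w0   [~|-rule on 3]
6. ~s, w0   [~<>-rule on 5 via w0Rw0]
7. q, w0   [->-rule on 2 (branches; this branch)]
Accessibility: w0Rw0
The negation has an open branch (countermodel exists).

Invalid (countermodel exists)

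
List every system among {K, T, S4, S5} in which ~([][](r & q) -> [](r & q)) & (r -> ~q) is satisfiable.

T-tableau for the formula:
1. ~([][](r & q) -> [](r & q)) & (r -> ~q), u
2. ~([][](r & q) -> [](r & q)), u
3. r -> ~q, u
4. [][](r & q), u
5. ~[](r & q), u
6. [](r & q), u
7. r & q, u
8. r, u
9. q, u
10. ~q, u
Accessibility: uRu
Branch closes: q and ~q both at u.
Every branch closes (one shown): unsatisfiable in T, hence also in S4, S5 (every S4/S5-frame is a T-frame).
K-tableau for the formula:
1. ~([][](r & q) -> [](r & q)) & (r -> ~q), u
2. ~([][](r & q) -> [](r & q)), u
3. r -> ~q, u
4. [][](r & q), u
5. ~[](r & q), u
6. ~q, u
7. ~(r & q), v
8. [](r & q), v
9. ~q, v
Accessibility: uRv
Complete open branch: satisfiable in K.

K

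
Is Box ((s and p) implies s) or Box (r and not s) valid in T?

Tableau for the negation not (Box ((s and p) implies s) or Box (r and not s)):
1. not (Box ((s and p) implies s) or Box (r and not s)), 0
2. not Box ((s and p) implies s), 0
3. not Box (r and not s), 0
4. not ((s and p) implies s), 1
5. s and p, 1
6. not s, 1
7. s, 1
8. p, 1
Accessibility: 0R0, 0R1, 1R1
Branch closes: s and not s both at 1.
Every branch of the negation's tableau closes; the branch above is one of them.

Valid in T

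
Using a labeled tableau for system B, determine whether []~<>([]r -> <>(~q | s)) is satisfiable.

Satisfiable (open branch found)

1. []~<>([]r -> <>(~q | s)), u
2. ~<>([]r -> <>(~q | s)), u
3. ~([]r -> <>(~q | s)), u
4. []r, u
5. ~<>(~q | s), u
6. r, u
7. ~(~q | s), u
8. q, u
9. ~s, u
Accessibility: uRu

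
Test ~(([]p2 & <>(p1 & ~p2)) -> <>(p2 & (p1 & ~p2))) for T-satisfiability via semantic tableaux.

Unsatisfiable (every branch closes)

1. ~(([]p2 & <>(p1 & ~p2)) -> <>(p2 & (p1 & ~p2))), u
2. []p2 & <>(p1 & ~p2), u   [~->-rule on 1]
3. ~<>(p2 & (p1 & ~p2)), u   [~->-rule on 1]
4. []p2, u   [&-rule on 2]
5. <>(p1 & ~p2), u   [&-rule on 2]
6. ~(p2 & (p1 & ~p2)), u   [~<>-rule on 3 via uRu]
7. p2, u   [[]-rule on 4 via uRu]
8. ~(p1 & ~p2), u   [~&-rule on 6 (branches; this branch)]
9. p1 & ~p2, v   [<>-rule on 5: fresh world v, uRv]
10. p1, v   [&-rule on 9]
11. ~p2, v   [&-rule on 9]
12. ~(p2 & (p1 & ~p2)), v   [~<>-rule on 3 via uRv]
13. p2, v   [[]-rule on 4 via uRv]
Accessibility: uRu, uRv, vRv
Branch closes: p2 and ~p2 both at v.
All branches of the tableau close; one closing branch shown above.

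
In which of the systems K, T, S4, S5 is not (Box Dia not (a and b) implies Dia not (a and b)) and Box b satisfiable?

T-tableau for the formula:
1. not (Box Dia not (a and b) implies Dia not (a and b)) and Box b, 0
2. not (Box Dia not (a and b) implies Dia not (a and b)), 0
3. Box b, 0
4. Box Dia not (a and b), 0
5. not Dia not (a and b), 0
6. b, 0
7. Dia not (a and b), 0
8. a and b, 0
9. a, 0
10. not (a and b), 1
11. b, 1
12. Dia not (a and b), 1
13. a and b, 1
14. a, 1
15. not b, 1
Accessibility: 0R0, 0R1, 1R1
Branch closes: b and not b both at 1.
Every branch closes (one shown): unsatisfiable in T, hence also in S4, S5 (every S4/S5-frame is a T-frame).
K-tableau for the formula:
1. not (Box Dia not (a and b) implies Dia not (a and b)) and Box b, 0
2. not (Box Dia not (a and b) implies Dia not (a and b)), 0
3. Box b, 0
4. Box Dia not (a and b), 0
5. not Dia not (a and b), 0
Complete open branch: satisfiable in K.

K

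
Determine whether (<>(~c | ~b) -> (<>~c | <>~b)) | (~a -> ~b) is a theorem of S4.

Yes, valid

Tableau for the negation ~((<>(~c | ~b) -> (<>~c | <>~b)) | (~a -> ~b)):
1. ~((<>(~c | ~b) -> (<>~c | <>~b)) | (~a -> ~b)), 0
2. ~(<>(~c | ~b) -> (<>~c | <>~b)), 0
3. ~(~a -> ~b), 0
4. <>(~c | ~b), 0
5. ~(<>~c | <>~b), 0
6. ~a, 0
7. b, 0
8. ~<>~c, 0
9. ~<>~b, 0
10. c, 0
11. ~c | ~b, 1
12. c, 1
13. b, 1
14. ~b, 1
Accessibility: 0R0, 0R1, 1R1
Branch closes: b and ~b both at 1.
Every branch of the negation's tableau closes; the branch above is one of them.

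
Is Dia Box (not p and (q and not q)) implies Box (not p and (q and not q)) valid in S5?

Valid in S5

Tableau for the negation not (Dia Box (not p and (q and not q)) implies Box (not p and (q and not q))):
1. not (Dia Box (not p and (q and not q)) implies Box (not p and (q and not q))), 0
2. Dia Box (not p and (q and not q)), 0
3. not Box (not p and (q and not q)), 0
4. Box (not p and (q and not q)), 1
5. not p and (q and not q), 0
6. not p, 0
7. q and not q, 0
8. q, 0
9. not q, 0
Accessibility: 0R0, 0R1, 1R0, 1R1
Branch closes: q and not q both at 0.
All branches of the negation close; one closing branch shown above.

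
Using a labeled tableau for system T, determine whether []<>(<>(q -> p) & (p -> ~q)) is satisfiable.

Satisfiable (open branch found)

1. []<>(<>(q -> p) & (p -> ~q)), w0
2. <>(<>(q -> p) & (p -> ~q)), w0
3. <>(q -> p) & (p -> ~q), w1
4. <>(q -> p), w1
5. p -> ~q, w1
6. <>(<>(q -> p) & (p -> ~q)), w1
7. ~q, w1
8. q -> p, w2
9. p, w2
10. <>(q -> p) & (p -> ~q), w3
11. <>(q -> p), w3
12. p -> ~q, w3
13. ~q, w3
14. q -> p, w4
15. p, w4
Accessibility: w0Rw0, w0Rw1, w1Rw1, w1Rw2, w1Rw3, w2Rw2, w3Rw3, w3Rw4, w4Rw4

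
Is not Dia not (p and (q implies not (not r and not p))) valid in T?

Tableau for the negation Dia not (p and (q implies not (not r and not p))):
1. Dia not (p and (q implies not (not r and not p))), w0
2. not (p and (q implies not (not r and not p))), w1
3. not (q implies not (not r and not p)), w1
4. q, w1
5. not r and not p, w1
6. not r, w1
7. not p, w1
Accessibility: w0Rw0, w0Rw1, w1Rw1
The negation has an open branch (countermodel exists).

No, not valid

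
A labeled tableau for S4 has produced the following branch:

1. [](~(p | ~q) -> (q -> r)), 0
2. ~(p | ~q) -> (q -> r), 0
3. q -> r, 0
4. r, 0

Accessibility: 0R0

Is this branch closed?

No atom appears with both signs at the same world.

Not closed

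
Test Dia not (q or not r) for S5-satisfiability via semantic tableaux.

1. Dia not (q or not r), 0
2. not (q or not r), 1   [Dia-rule on 1: fresh world 1, 0R1]
3. not q, 1   [neg-or-rule on 2]
4. r, 1   [neg-or-rule on 2]
Accessibility: 0R0, 0R1, 1R0, 1R1

Satisfiable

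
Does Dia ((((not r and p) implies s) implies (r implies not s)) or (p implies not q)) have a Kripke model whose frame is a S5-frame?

1. Dia ((((not r and p) implies s) implies (r implies not s)) or (p implies not q)), w0
2. (((not r and p) implies s) implies (r implies not s)) or (p implies not q), w1   [Dia-rule on 1: fresh world w1, w0Rw1]
3. p implies not q, w1   [or-rule on 2 (branches; this branch)]
4. not q, w1   [implies-rule on 3 (branches; this branch)]
Accessibility: w0Rw0, w0Rw1, w1Rw0, w1Rw1

Satisfiable (open branch found)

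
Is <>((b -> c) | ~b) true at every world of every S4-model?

No, not valid

Tableau for the negation ~<>((b -> c) | ~b):
1. ~<>((b -> c) | ~b), w0
2. ~((b -> c) | ~b), w0
3. ~(b -> c), w0
4. b, w0
5. ~c, w0
Accessibility: w0Rw0
The negation has an open branch (countermodel exists).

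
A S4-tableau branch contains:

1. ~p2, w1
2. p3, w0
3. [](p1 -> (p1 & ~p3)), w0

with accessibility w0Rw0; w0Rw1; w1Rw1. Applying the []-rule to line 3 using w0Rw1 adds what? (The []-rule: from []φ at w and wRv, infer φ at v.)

p1 -> (p1 & ~p3), w1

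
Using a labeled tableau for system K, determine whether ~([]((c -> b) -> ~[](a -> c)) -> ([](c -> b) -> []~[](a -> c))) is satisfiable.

1. ~([]((c -> b) -> ~[](a -> c)) -> ([](c -> b) -> []~[](a -> c))), u
2. []((c -> b) -> ~[](a -> c)), u
3. ~([](c -> b) -> []~[](a -> c)), u
4. [](c -> b), u
5. ~[]~[](a -> c), u
6. [](a -> c), v
7. (c -> b) -> ~[](a -> c), v
8. c -> b, v
9. ~[](a -> c), v
10. b, v
11. ~(a -> c), w
12. a, w
13. ~c, w
14. a -> c, w
15. c, w
Accessibility: uRv, vRw
Branch closes: c and ~c both at w.
(One branch shown.) All branches close.

Unsatisfiable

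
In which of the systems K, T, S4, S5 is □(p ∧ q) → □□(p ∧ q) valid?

S4-tableau for the negation ¬(□(p ∧ q) → □□(p ∧ q)):
1. ¬(□(p ∧ q) → □□(p ∧ q)), 0
2. □(p ∧ q), 0
3. ¬□□(p ∧ q), 0
4. p ∧ q, 0
5. p, 0
6. q, 0
7. ¬□(p ∧ q), 1
8. p ∧ q, 1
9. p, 1
10. q, 1
11. ¬(p ∧ q), 2
12. p ∧ q, 2
13. p, 2
14. q, 2
15. ¬q, 2
Accessibility: 0R0, 0R1, 0R2, 1R1, 1R2, 2R2
Branch closes: q and ¬q both at 2.
Every branch closes (one shown): valid in S4, hence also in S5 (every theorem of S4 is a theorem of S5).
T-tableau for the negation ¬(□(p ∧ q) → □□(p ∧ q)):
1. ¬(□(p ∧ q) → □□(p ∧ q)), 0
2. □(p ∧ q), 0
3. ¬□□(p ∧ q), 0
4. p ∧ q, 0
5. p, 0
6. q, 0
7. ¬□(p ∧ q), 1
8. p ∧ q, 1
9. p, 1
10. q, 1
11. ¬(p ∧ q), 2
12. ¬q, 2
Accessibility: 0R0, 0R1, 1R1, 1R2, 2R2
Complete open branch: countermodel on a T-frame, so not valid in T, nor in K (the same frame is also a K-frame).

S4, S5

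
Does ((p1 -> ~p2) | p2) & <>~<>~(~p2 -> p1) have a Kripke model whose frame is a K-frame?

1. ((p1 -> ~p2) | p2) & <>~<>~(~p2 -> p1), 0
2. (p1 -> ~p2) | p2, 0
3. <>~<>~(~p2 -> p1), 0
4. p2, 0
5. ~<>~(~p2 -> p1), 1
Accessibility: 0R1

Satisfiable (open branch found)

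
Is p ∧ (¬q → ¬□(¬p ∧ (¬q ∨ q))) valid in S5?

Tableau for the negation ¬(p ∧ (¬q → ¬□(¬p ∧ (¬q ∨ q)))):
1. ¬(p ∧ (¬q → ¬□(¬p ∧ (¬q ∨ q)))), 0
2. ¬(¬q → ¬□(¬p ∧ (¬q ∨ q))), 0
3. ¬q, 0
4. □(¬p ∧ (¬q ∨ q)), 0
5. ¬p ∧ (¬q ∨ q), 0
6. ¬p, 0
7. ¬q ∨ q, 0
Accessibility: 0R0
The negation has an open branch (countermodel exists).

Not valid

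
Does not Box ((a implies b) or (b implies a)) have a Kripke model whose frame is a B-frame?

Unsatisfiable

1. not Box ((a implies b) or (b implies a)), 0
2. not ((a implies b) or (b implies a)), 1
3. not (a implies b), 1
4. not (b implies a), 1
5. a, 1
6. not b, 1
7. b, 1
8. not a, 1
Accessibility: 0R0, 0R1, 1R0, 1R1
Branch closes: b and not b both at 1.
All branches of the tableau close; one closing branch shown above.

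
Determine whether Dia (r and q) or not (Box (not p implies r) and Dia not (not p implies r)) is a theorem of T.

Valid in T

Tableau for the negation not (Dia (r and q) or not (Box (not p implies r) and Dia not (not p implies r))):
1. not (Dia (r and q) or not (Box (not p implies r) and Dia not (not p implies r))), u
2. not Dia (r and q), u   [neg-or-rule on 1]
3. Box (not p implies r) and Dia not (not p implies r), u   [neg-or-rule on 1]
4. Box (not p implies r), u   [and-rule on 3]
5. Dia not (not p implies r), u   [and-rule on 3]
6. not (r and q), u   [neg-Dia-rule on 2 via uRu]
7. not p implies r, u   [Box-rule on 4 via uRu]
8. not q, u   [neg-and-rule on 6 (branches; this branch)]
9. r, u   [implies-rule on 7 (branches; this branch)]
10. not (not p implies r), v   [Dia-rule on 5: fresh world v, uRv]
11. not p, v   [neg-implies-rule on 10]
12. not r, v   [neg-implies-rule on 10]
13. not (r and q), v   [neg-Dia-rule on 2 via uRv]
14. not p implies r, v   [Box-rule on 4 via uRv]
15. not q, v   [neg-and-rule on 13 (branches; this branch)]
16. r, v   [implies-rule on 14 (branches; this branch)]
Accessibility: uRu, uRv, vRv
Branch closes: r and not r both at v.
All branches of the negation close; one closing branch shown above.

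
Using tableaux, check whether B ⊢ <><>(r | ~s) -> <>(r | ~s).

Tableau for the negation ~(<><>(r | ~s) -> <>(r | ~s)):
1. ~(<><>(r | ~s) -> <>(r | ~s)), 0
2. <><>(r | ~s), 0
3. ~<>(r | ~s), 0
4. ~(r | ~s), 0
5. ~r, 0
6. s, 0
7. <>(r | ~s), 1
8. ~(r | ~s), 1
9. ~r, 1
10. s, 1
11. r | ~s, 2
12. ~s, 2
Accessibility: 0R0, 0R1, 1R0, 1R1, 1R2, 2R1, 2R2
The negation has an open branch (countermodel exists).

No, not valid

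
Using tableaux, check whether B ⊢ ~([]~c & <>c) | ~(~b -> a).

Tableau for the negation ~(~([]~c & <>c) | ~(~b -> a)):
1. ~(~([]~c & <>c) | ~(~b -> a)), w0
2. []~c & <>c, w0   [~|-rule on 1]
3. ~b -> a, w0   [~|-rule on 1]
4. []~c, w0   [&-rule on 2]
5. <>c, w0   [&-rule on 2]
6. ~c, w0   [[]-rule on 4 via w0Rw0]
7. a, w0   [->-rule on 3 (branches; this branch)]
8. c, w1   [<>-rule on 5: fresh world w1, w0Rw1]
9. ~c, w1   [[]-rule on 4 via w0Rw1]
Accessibility: w0Rw0, w0Rw1, w1Rw0, w1Rw1
Branch closes: c and ~c both at w1.
All branches of the negation close; one closing branch shown above.

Yes, valid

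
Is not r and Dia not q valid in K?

Tableau for the negation not (not r and Dia not q):
1. not (not r and Dia not q), w0
2. not Dia not q, w0
The negation has an open branch (countermodel exists).

Invalid (countermodel exists)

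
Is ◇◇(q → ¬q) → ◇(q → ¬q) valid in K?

Tableau for the negation ¬(◇◇(q → ¬q) → ◇(q → ¬q)):
1. ¬(◇◇(q → ¬q) → ◇(q → ¬q)), u
2. ◇◇(q → ¬q), u
3. ¬◇(q → ¬q), u
4. ◇(q → ¬q), v
5. ¬(q → ¬q), v
6. q, v
7. q → ¬q, w
8. ¬q, w
Accessibility: uRv, vRw
The negation has an open branch (countermodel exists).

Invalid (countermodel exists)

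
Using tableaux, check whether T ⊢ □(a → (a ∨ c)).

Tableau for the negation ¬□(a → (a ∨ c)):
1. ¬□(a → (a ∨ c)), w0
2. ¬(a → (a ∨ c)), w1
3. a, w1
4. ¬(a ∨ c), w1
5. ¬a, w1
6. ¬c, w1
Accessibility: w0Rw0, w0Rw1, w1Rw1
Branch closes: a and ¬a both at w1.
Every branch of the negation's tableau closes; the branch above is one of them.

Valid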